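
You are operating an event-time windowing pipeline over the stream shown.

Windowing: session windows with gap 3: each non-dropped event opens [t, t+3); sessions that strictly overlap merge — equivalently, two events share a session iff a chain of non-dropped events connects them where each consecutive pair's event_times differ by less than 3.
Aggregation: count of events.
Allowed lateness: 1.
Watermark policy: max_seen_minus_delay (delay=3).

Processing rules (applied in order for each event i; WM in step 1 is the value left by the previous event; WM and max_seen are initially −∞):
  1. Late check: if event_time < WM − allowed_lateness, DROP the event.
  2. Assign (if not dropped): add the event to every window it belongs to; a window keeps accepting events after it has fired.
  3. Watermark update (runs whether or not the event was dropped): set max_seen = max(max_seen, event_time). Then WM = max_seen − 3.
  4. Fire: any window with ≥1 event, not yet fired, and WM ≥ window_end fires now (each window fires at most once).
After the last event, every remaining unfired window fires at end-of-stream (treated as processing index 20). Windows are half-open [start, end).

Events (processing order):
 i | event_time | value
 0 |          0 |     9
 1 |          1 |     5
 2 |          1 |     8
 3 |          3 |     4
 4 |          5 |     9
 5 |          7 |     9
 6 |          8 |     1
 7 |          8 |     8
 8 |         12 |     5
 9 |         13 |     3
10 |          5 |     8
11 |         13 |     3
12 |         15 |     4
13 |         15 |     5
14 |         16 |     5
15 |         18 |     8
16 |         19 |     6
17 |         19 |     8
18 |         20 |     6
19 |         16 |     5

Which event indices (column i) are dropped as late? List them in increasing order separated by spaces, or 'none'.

10

i=0 t=0 v=9: → [0,3); WM=-3
i=1 t=1 v=5: → [0,4); WM=-2
i=2 t=1 v=8: → [0,4); WM=-2
i=3 t=3 v=4: → [0,6); WM=0
i=4 t=5 v=9: → [0,8); WM=2
i=5 t=7 v=9: → [0,10); WM=4
i=6 t=8 v=1: → [0,11); WM=5
i=7 t=8 v=8: → [0,11); WM=5
i=8 t=12 v=5: → [12,15); WM=9
i=9 t=13 v=3: → [12,16); WM=10
i=10 t=5 v=8: DROP (t<10-1); WM=10
i=11 t=13 v=3: → [12,16); WM=10
i=12 t=15 v=4: → [12,18); WM=12
i=13 t=15 v=5: → [12,18); WM=12
i=14 t=16 v=5: → [12,19); WM=13
i=15 t=18 v=8: → [12,21); WM=15
i=16 t=19 v=6: → [12,22); WM=16
i=17 t=19 v=8: → [12,22); WM=16
i=18 t=20 v=6: → [12,23); WM=17
i=19 t=16 v=5: → [12,23); WM=17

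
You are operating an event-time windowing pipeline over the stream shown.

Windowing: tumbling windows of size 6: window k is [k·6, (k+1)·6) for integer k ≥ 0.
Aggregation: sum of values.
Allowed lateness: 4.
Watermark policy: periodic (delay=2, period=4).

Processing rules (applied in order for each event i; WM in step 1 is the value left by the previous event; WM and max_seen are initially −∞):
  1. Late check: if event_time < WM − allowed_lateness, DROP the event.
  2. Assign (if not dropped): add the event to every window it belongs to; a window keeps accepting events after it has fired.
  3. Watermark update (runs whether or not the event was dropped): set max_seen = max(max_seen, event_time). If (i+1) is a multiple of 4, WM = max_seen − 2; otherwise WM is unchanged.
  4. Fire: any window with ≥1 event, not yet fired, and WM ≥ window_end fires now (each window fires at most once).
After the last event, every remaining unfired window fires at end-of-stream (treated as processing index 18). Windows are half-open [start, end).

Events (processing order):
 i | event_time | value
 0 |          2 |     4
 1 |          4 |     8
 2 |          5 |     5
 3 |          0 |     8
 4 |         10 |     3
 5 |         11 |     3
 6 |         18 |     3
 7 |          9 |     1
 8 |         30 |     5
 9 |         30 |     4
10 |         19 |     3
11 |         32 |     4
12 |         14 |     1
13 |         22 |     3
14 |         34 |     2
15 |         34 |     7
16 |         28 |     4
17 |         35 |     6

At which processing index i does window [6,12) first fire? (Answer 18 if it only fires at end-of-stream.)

7

i=0 t=2 v=4: → [0,6); WM=−∞
i=1 t=4 v=8: → [0,6); WM=−∞
i=2 t=5 v=5: → [0,6); WM=−∞
i=3 t=0 v=8: → [0,6); WM=3
i=4 t=10 v=3: → [6,12); WM=3
i=5 t=11 v=3: → [6,12); WM=3
i=6 t=18 v=3: → [18,24); WM=3
i=7 t=9 v=1: → [6,12); WM=16; [0,6) fires=25 [6,12) fires=7
i=8 t=30 v=5: → [30,36); WM=16
i=9 t=30 v=4: → [30,36); WM=16
i=10 t=19 v=3: → [18,24); WM=16
i=11 t=32 v=4: → [30,36); WM=30; [18,24) fires=6
i=12 t=14 v=1: DROP (t<30-4); WM=30
i=13 t=22 v=3: DROP (t<30-4); WM=30
i=14 t=34 v=2: → [30,36); WM=30
i=15 t=34 v=7: → [30,36); WM=32
i=16 t=28 v=4: → [24,30); WM=32; [24,30) fires=4
i=17 t=35 v=6: → [30,36); WM=32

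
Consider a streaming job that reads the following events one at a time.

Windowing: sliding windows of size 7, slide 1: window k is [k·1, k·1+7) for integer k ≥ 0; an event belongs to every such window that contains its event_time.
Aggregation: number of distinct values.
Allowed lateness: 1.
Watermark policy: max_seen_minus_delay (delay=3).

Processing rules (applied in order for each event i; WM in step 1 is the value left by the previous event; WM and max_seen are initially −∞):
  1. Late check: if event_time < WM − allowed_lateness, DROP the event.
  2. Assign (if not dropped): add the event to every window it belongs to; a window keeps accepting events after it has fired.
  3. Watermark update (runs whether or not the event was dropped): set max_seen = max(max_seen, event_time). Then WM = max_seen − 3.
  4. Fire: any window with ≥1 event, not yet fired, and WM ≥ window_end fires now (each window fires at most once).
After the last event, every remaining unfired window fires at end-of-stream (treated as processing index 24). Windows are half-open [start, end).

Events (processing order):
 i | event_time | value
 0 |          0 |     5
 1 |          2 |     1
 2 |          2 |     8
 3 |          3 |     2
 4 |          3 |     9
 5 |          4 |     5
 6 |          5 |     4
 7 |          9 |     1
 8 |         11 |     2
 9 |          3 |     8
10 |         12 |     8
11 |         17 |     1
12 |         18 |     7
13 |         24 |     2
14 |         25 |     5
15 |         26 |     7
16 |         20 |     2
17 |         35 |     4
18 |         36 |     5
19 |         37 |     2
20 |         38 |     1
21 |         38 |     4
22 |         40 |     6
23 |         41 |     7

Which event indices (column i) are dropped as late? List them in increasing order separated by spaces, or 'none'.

i=0 t=0 v=5: → [0,7); WM=-3
i=1 t=2 v=1: → [2,9),[1,8),[0,7); WM=-1
i=2 t=2 v=8: → [2,9),[1,8),[0,7); WM=-1
i=3 t=3 v=2: → [3,10),[2,9),[1,8),[0,7); WM=0
i=4 t=3 v=9: → [3,10),[2,9),[1,8),[0,7); WM=0
i=5 t=4 v=5: → [4,11),[3,10),[2,9),[1,8),[0,7); WM=1
i=6 t=5 v=4: → [5,12),[4,11),[3,10),[2,9),[1,8),[0,7); WM=2
i=7 t=9 v=1: → [9,16),[8,15),[7,14),[6,13),[5,12),[4,11),[3,10); WM=6
i=8 t=11 v=2: → [11,18),[10,17),[9,16),[8,15),[7,14),[6,13),[5,12); WM=8; [0,7) fires=6 [1,8) fires=6
i=9 t=3 v=8: DROP (t<8-1); WM=8
i=10 t=12 v=8: → [12,19),[11,18),[10,17),[9,16),[8,15),[7,14),[6,13); WM=9; [2,9) fires=6
i=11 t=17 v=1: → [17,24),[16,23),[15,22),[14,21),[13,20),[12,19),[11,18); WM=14; [3,10) fires=5 [4,11) fires=3 [5,12) fires=3 [6,13) fires=3 [7,14) fires=3
i=12 t=18 v=7: → [18,25),[17,24),[16,23),[15,22),[14,21),[13,20),[12,19); WM=15; [8,15) fires=3
i=13 t=24 v=2: → [24,31),[23,30),[22,29),[21,28),[20,27),[19,26),[18,25); WM=21; [9,16) fires=3 [10,17) fires=2 [11,18) fires=3 [12,19) fires=3 [13,20) fires=2 [14,21) fires=2
i=14 t=25 v=5: → [25,32),[24,31),[23,30),[22,29),[21,28),[20,27),[19,26); WM=22; [15,22) fires=2
i=15 t=26 v=7: → [26,33),[25,32),[24,31),[23,30),[22,29),[21,28),[20,27); WM=23; [16,23) fires=2
i=16 t=20 v=2: DROP (t<23-1); WM=23
i=17 t=35 v=4: → [35,42),[34,41),[33,40),[32,39),[31,38),[30,37),[29,36); WM=32; [17,24) fires=2 [18,25) fires=2 [19,26) fires=2 [20,27) fires=3 [21,28) fires=3 [22,29) fires=3 [23,30) fires=3 [24,31) fires=3 [25,32) fires=2
i=18 t=36 v=5: → [36,43),[35,42),[34,41),[33,40),[32,39),[31,38),[30,37); WM=33; [26,33) fires=1
i=19 t=37 v=2: → [37,44),[36,43),[35,42),[34,41),[33,40),[32,39),[31,38); WM=34
i=20 t=38 v=1: → [38,45),[37,44),[36,43),[35,42),[34,41),[33,40),[32,39); WM=35
i=21 t=38 v=4: → [38,45),[37,44),[36,43),[35,42),[34,41),[33,40),[32,39); WM=35
i=22 t=40 v=6: → [40,47),[39,46),[38,45),[37,44),[36,43),[35,42),[34,41); WM=37; [29,36) fires=1 [30,37) fires=2
i=23 t=41 v=7: → [41,48),[40,47),[39,46),[38,45),[37,44),[36,43),[35,42); WM=38; [31,38) fires=3

9 16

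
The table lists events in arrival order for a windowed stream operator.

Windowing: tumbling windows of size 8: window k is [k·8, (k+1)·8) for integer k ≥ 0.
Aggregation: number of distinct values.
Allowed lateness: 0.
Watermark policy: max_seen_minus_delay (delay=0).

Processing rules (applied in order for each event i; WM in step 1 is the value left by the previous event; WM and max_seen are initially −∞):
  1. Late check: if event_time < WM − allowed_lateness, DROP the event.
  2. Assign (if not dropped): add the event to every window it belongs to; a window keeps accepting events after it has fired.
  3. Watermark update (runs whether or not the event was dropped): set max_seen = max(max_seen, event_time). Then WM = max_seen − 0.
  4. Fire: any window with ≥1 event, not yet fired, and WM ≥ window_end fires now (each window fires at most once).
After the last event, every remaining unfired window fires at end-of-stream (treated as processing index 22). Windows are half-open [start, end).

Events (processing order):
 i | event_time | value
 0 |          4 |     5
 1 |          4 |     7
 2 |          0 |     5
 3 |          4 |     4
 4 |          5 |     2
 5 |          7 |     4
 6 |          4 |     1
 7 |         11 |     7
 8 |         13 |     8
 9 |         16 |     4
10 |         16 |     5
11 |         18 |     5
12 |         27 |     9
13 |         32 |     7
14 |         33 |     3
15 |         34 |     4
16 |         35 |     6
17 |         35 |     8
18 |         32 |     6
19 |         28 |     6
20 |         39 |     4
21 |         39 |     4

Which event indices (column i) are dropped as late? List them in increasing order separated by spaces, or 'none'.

2 6 18 19

i=0 t=4 v=5: → [0,8); WM=4
i=1 t=4 v=7: → [0,8); WM=4
i=2 t=0 v=5: DROP (t<4-0); WM=4
i=3 t=4 v=4: → [0,8); WM=4
i=4 t=5 v=2: → [0,8); WM=5
i=5 t=7 v=4: → [0,8); WM=7
i=6 t=4 v=1: DROP (t<7-0); WM=7
i=7 t=11 v=7: → [8,16); WM=11; [0,8) fires=4
i=8 t=13 v=8: → [8,16); WM=13
i=9 t=16 v=4: → [16,24); WM=16; [8,16) fires=2
i=10 t=16 v=5: → [16,24); WM=16
i=11 t=18 v=5: → [16,24); WM=18
i=12 t=27 v=9: → [24,32); WM=27; [16,24) fires=2
i=13 t=32 v=7: → [32,40); WM=32; [24,32) fires=1
i=14 t=33 v=3: → [32,40); WM=33
i=15 t=34 v=4: → [32,40); WM=34
i=16 t=35 v=6: → [32,40); WM=35
i=17 t=35 v=8: → [32,40); WM=35
i=18 t=32 v=6: DROP (t<35-0); WM=35
i=19 t=28 v=6: DROP (t<35-0); WM=35
i=20 t=39 v=4: → [32,40); WM=39
i=21 t=39 v=4: → [32,40); WM=39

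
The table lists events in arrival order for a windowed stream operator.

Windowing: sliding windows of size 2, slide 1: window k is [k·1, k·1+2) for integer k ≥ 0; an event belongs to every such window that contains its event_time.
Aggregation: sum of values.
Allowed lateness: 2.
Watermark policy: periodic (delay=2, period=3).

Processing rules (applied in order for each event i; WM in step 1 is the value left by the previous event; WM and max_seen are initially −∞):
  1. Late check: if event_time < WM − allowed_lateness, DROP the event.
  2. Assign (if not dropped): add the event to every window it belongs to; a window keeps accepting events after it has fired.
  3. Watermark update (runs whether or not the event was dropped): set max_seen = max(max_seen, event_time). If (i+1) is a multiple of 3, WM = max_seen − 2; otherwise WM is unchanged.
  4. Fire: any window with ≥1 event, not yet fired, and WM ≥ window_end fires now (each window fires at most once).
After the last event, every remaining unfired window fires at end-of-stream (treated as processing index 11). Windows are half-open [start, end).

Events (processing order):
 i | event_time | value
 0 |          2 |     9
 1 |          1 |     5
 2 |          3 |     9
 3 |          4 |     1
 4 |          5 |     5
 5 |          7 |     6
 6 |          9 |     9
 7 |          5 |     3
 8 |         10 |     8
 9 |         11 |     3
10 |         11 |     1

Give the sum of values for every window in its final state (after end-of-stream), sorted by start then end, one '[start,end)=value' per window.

i=0 t=2 v=9: → [2,4),[1,3); WM=−∞
i=1 t=1 v=5: → [1,3),[0,2); WM=−∞
i=2 t=3 v=9: → [3,5),[2,4); WM=1
i=3 t=4 v=1: → [4,6),[3,5); WM=1
i=4 t=5 v=5: → [5,7),[4,6); WM=1
i=5 t=7 v=6: → [7,9),[6,8); WM=5; [0,2) fires=5 [1,3) fires=14 [2,4) fires=18 [3,5) fires=10
i=6 t=9 v=9: → [9,11),[8,10); WM=5
i=7 t=5 v=3: → [5,7),[4,6); WM=5
i=8 t=10 v=8: → [10,12),[9,11); WM=8; [4,6) fires=9 [5,7) fires=8 [6,8) fires=6
i=9 t=11 v=3: → [11,13),[10,12); WM=8
i=10 t=11 v=1: → [11,13),[10,12); WM=8

[0,2)=5 [1,3)=14 [2,4)=18 [3,5)=10 [4,6)=9 [5,7)=8 [6,8)=6 [7,9)=6 [8,10)=9 [9,11)=17 [10,12)=12 [11,13)=4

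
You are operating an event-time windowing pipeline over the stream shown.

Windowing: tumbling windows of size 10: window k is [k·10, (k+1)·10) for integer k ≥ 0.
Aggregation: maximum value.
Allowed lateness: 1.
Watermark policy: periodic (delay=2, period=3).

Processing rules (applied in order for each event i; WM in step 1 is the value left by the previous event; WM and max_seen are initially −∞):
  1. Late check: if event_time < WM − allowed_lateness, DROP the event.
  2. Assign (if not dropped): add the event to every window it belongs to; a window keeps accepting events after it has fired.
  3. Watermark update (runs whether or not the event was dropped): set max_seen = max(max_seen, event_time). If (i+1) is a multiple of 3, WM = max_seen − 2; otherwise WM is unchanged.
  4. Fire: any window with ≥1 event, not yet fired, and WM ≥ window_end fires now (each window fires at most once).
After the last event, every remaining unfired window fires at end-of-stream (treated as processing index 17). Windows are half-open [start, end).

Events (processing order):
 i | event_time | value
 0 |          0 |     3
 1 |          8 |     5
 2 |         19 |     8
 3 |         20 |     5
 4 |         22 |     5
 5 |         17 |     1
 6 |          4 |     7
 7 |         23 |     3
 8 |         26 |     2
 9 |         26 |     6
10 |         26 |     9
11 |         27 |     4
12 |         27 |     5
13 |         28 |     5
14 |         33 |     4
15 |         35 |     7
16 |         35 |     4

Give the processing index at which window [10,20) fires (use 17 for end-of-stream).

5

i=0 t=0 v=3: → [0,10); WM=−∞
i=1 t=8 v=5: → [0,10); WM=−∞
i=2 t=19 v=8: → [10,20); WM=17; [0,10) fires=5
i=3 t=20 v=5: → [20,30); WM=17
i=4 t=22 v=5: → [20,30); WM=17
i=5 t=17 v=1: → [10,20); WM=20; [10,20) fires=8
i=6 t=4 v=7: DROP (t<20-1); WM=20
i=7 t=23 v=3: → [20,30); WM=20
i=8 t=26 v=2: → [20,30); WM=24
i=9 t=26 v=6: → [20,30); WM=24
i=10 t=26 v=9: → [20,30); WM=24
i=11 t=27 v=4: → [20,30); WM=25
i=12 t=27 v=5: → [20,30); WM=25
i=13 t=28 v=5: → [20,30); WM=25
i=14 t=33 v=4: → [30,40); WM=31; [20,30) fires=9
i=15 t=35 v=7: → [30,40); WM=31
i=16 t=35 v=4: → [30,40); WM=31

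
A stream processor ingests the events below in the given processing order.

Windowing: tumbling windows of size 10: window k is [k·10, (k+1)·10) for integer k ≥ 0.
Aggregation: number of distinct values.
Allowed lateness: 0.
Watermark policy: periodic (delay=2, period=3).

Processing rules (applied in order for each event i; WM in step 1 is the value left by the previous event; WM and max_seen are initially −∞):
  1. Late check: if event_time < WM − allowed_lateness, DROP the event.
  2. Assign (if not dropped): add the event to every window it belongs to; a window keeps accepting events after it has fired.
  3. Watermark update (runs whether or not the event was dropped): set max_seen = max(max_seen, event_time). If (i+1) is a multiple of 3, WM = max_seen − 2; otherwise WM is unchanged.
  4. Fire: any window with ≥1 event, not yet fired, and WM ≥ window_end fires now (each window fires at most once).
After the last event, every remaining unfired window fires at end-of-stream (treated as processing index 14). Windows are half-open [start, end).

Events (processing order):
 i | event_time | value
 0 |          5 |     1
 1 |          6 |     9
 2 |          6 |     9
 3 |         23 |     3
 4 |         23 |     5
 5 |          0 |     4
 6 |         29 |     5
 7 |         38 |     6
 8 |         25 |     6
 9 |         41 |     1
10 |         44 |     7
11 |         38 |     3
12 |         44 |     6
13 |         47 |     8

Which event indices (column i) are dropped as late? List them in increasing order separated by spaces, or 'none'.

i=0 t=5 v=1: → [0,10); WM=−∞
i=1 t=6 v=9: → [0,10); WM=−∞
i=2 t=6 v=9: → [0,10); WM=4
i=3 t=23 v=3: → [20,30); WM=4
i=4 t=23 v=5: → [20,30); WM=4
i=5 t=0 v=4: DROP (t<4-0); WM=21; [0,10) fires=2
i=6 t=29 v=5: → [20,30); WM=21
i=7 t=38 v=6: → [30,40); WM=21
i=8 t=25 v=6: → [20,30); WM=36; [20,30) fires=3
i=9 t=41 v=1: → [40,50); WM=36
i=10 t=44 v=7: → [40,50); WM=36
i=11 t=38 v=3: → [30,40); WM=42; [30,40) fires=2
i=12 t=44 v=6: → [40,50); WM=42
i=13 t=47 v=8: → [40,50); WM=42

5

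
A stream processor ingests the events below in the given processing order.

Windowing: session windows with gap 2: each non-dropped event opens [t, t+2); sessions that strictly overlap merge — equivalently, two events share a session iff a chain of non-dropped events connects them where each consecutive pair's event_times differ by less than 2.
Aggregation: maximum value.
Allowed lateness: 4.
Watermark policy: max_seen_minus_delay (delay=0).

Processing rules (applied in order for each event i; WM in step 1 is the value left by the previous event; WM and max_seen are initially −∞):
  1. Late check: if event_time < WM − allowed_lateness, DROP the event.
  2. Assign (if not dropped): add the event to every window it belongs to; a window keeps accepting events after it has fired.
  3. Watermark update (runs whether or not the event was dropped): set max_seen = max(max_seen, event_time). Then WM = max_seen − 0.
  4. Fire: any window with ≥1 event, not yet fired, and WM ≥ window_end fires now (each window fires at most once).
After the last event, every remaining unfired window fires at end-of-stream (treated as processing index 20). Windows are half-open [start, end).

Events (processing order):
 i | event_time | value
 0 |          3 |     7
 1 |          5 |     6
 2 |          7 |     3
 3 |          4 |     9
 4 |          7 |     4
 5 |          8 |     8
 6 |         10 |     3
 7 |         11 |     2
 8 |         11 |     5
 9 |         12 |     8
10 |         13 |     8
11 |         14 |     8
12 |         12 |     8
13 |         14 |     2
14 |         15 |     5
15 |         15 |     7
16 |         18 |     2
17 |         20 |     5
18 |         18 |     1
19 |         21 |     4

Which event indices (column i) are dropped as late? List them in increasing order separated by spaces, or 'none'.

none

i=0 t=3 v=7: → [3,5); WM=3
i=1 t=5 v=6: → [5,7); WM=5
i=2 t=7 v=3: → [7,9); WM=7
i=3 t=4 v=9: → [3,7); WM=7
i=4 t=7 v=4: → [7,9); WM=7
i=5 t=8 v=8: → [7,10); WM=8
i=6 t=10 v=3: → [10,12); WM=10
i=7 t=11 v=2: → [10,13); WM=11
i=8 t=11 v=5: → [10,13); WM=11
i=9 t=12 v=8: → [10,14); WM=12
i=10 t=13 v=8: → [10,15); WM=13
i=11 t=14 v=8: → [10,16); WM=14
i=12 t=12 v=8: → [10,16); WM=14
i=13 t=14 v=2: → [10,16); WM=14
i=14 t=15 v=5: → [10,17); WM=15
i=15 t=15 v=7: → [10,17); WM=15
i=16 t=18 v=2: → [18,20); WM=18
i=17 t=20 v=5: → [20,22); WM=20
i=18 t=18 v=1: → [18,20); WM=20
i=19 t=21 v=4: → [20,23); WM=21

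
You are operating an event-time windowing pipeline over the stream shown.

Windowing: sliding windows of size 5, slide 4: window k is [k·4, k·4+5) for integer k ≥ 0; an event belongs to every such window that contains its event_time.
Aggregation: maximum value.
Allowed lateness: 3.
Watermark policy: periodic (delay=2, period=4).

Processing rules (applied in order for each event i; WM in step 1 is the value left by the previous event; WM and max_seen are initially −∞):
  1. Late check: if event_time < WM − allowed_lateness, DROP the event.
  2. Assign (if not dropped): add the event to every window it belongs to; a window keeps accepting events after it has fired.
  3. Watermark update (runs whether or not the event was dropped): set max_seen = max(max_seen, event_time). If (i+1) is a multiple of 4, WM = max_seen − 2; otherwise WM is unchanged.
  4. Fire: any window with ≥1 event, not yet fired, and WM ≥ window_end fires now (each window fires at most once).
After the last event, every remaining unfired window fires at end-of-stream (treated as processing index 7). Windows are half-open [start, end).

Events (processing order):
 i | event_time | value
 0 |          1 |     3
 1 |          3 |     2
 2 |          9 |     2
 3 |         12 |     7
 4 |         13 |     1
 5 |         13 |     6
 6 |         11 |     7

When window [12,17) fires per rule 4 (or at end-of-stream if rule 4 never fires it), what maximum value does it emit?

7

i=0 t=1 v=3: → [0,5); WM=−∞
i=1 t=3 v=2: → [0,5); WM=−∞
i=2 t=9 v=2: → [8,13); WM=−∞
i=3 t=12 v=7: → [12,17),[8,13); WM=10; [0,5) fires=3
i=4 t=13 v=1: → [12,17); WM=10
i=5 t=13 v=6: → [12,17); WM=10
i=6 t=11 v=7: → [8,13); WM=10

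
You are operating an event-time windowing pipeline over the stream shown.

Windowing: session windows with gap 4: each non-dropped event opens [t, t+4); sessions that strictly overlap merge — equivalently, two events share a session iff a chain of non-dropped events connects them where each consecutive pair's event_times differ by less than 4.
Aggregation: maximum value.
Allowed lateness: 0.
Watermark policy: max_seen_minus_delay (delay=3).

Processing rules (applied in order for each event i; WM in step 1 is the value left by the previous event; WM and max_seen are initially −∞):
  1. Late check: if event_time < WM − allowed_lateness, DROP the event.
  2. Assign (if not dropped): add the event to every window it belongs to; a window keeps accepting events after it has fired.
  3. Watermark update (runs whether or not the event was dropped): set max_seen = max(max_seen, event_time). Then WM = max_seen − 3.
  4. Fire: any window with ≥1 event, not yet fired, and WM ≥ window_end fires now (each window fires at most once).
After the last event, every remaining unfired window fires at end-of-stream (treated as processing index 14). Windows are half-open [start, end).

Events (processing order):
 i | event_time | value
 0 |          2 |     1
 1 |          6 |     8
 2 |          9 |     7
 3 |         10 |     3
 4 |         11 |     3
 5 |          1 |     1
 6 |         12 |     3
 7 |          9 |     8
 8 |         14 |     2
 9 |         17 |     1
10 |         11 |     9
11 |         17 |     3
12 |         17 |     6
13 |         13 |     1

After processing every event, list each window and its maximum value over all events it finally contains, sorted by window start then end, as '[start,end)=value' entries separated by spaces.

[2,6)=1 [6,21)=8

i=0 t=2 v=1: → [2,6); WM=-1
i=1 t=6 v=8: → [6,10); WM=3
i=2 t=9 v=7: → [6,13); WM=6
i=3 t=10 v=3: → [6,14); WM=7
i=4 t=11 v=3: → [6,15); WM=8
i=5 t=1 v=1: DROP (t<8-0); WM=8
i=6 t=12 v=3: → [6,16); WM=9
i=7 t=9 v=8: → [6,16); WM=9
i=8 t=14 v=2: → [6,18); WM=11
i=9 t=17 v=1: → [6,21); WM=14
i=10 t=11 v=9: DROP (t<14-0); WM=14
i=11 t=17 v=3: → [6,21); WM=14
i=12 t=17 v=6: → [6,21); WM=14
i=13 t=13 v=1: DROP (t<14-0); WM=14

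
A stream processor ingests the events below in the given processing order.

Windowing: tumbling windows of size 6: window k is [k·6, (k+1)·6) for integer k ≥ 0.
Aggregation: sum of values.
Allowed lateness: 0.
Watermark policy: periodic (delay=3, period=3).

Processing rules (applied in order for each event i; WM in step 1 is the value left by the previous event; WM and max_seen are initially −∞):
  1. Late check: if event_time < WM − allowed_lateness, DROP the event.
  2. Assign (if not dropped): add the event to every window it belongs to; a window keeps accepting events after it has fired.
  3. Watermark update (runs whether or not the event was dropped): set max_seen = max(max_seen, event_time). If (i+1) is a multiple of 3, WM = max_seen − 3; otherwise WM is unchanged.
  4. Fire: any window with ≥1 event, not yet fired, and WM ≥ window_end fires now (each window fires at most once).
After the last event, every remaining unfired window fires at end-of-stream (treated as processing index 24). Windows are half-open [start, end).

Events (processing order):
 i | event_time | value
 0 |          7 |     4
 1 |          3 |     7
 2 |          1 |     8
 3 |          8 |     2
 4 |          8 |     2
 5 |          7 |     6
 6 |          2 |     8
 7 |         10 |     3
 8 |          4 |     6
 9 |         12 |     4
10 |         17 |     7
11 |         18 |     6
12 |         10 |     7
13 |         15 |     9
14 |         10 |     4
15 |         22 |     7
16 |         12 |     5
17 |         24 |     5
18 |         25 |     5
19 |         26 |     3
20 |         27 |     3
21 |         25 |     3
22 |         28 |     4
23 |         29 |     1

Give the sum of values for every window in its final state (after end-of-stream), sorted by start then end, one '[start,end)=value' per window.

i=0 t=7 v=4: → [6,12); WM=−∞
i=1 t=3 v=7: → [0,6); WM=−∞
i=2 t=1 v=8: → [0,6); WM=4
i=3 t=8 v=2: → [6,12); WM=4
i=4 t=8 v=2: → [6,12); WM=4
i=5 t=7 v=6: → [6,12); WM=5
i=6 t=2 v=8: DROP (t<5-0); WM=5
i=7 t=10 v=3: → [6,12); WM=5
i=8 t=4 v=6: DROP (t<5-0); WM=7; [0,6) fires=15
i=9 t=12 v=4: → [12,18); WM=7
i=10 t=17 v=7: → [12,18); WM=7
i=11 t=18 v=6: → [18,24); WM=15; [6,12) fires=17
i=12 t=10 v=7: DROP (t<15-0); WM=15
i=13 t=15 v=9: → [12,18); WM=15
i=14 t=10 v=4: DROP (t<15-0); WM=15
i=15 t=22 v=7: → [18,24); WM=15
i=16 t=12 v=5: DROP (t<15-0); WM=15
i=17 t=24 v=5: → [24,30); WM=21; [12,18) fires=20
i=18 t=25 v=5: → [24,30); WM=21
i=19 t=26 v=3: → [24,30); WM=21
i=20 t=27 v=3: → [24,30); WM=24; [18,24) fires=13
i=21 t=25 v=3: → [24,30); WM=24
i=22 t=28 v=4: → [24,30); WM=24
i=23 t=29 v=1: → [24,30); WM=26

[0,6)=15 [6,12)=17 [12,18)=20 [18,24)=13 [24,30)=24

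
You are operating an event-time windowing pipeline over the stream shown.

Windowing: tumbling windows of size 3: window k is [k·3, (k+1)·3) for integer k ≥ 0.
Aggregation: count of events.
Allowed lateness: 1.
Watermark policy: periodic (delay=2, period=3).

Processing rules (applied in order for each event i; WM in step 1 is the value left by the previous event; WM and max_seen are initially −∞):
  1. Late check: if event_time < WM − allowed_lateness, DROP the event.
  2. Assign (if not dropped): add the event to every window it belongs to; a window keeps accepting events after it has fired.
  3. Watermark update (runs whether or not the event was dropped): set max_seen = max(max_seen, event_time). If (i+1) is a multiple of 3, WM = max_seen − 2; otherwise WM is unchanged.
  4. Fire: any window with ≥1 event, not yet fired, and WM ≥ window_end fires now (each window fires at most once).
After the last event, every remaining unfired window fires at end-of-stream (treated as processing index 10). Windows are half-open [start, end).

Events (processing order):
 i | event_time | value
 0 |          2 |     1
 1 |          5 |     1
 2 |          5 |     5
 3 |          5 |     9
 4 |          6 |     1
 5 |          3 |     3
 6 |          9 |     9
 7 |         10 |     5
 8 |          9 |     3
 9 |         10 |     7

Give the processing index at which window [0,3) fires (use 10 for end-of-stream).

i=0 t=2 v=1: → [0,3); WM=−∞
i=1 t=5 v=1: → [3,6); WM=−∞
i=2 t=5 v=5: → [3,6); WM=3; [0,3) fires=1
i=3 t=5 v=9: → [3,6); WM=3
i=4 t=6 v=1: → [6,9); WM=3
i=5 t=3 v=3: → [3,6); WM=4
i=6 t=9 v=9: → [9,12); WM=4
i=7 t=10 v=5: → [9,12); WM=4
i=8 t=9 v=3: → [9,12); WM=8; [3,6) fires=4
i=9 t=10 v=7: → [9,12); WM=8

2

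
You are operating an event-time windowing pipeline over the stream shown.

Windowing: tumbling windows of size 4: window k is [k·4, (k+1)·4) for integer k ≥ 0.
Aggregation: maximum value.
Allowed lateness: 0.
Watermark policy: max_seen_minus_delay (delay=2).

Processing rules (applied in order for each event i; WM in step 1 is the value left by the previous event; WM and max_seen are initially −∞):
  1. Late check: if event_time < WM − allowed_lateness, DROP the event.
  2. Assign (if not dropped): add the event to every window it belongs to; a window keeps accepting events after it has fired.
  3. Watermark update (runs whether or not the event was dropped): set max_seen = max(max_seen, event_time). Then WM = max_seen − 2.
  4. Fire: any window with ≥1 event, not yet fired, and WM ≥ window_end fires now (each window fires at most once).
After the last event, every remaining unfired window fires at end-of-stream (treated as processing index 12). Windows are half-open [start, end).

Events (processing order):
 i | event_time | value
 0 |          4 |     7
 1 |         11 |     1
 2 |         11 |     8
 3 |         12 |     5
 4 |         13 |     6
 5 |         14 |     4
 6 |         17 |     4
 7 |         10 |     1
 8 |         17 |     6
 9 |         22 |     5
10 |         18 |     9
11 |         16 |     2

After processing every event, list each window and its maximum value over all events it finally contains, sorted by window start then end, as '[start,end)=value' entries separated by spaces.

[4,8)=7 [8,12)=8 [12,16)=6 [16,20)=6 [20,24)=5

i=0 t=4 v=7: → [4,8); WM=2
i=1 t=11 v=1: → [8,12); WM=9; [4,8) fires=7
i=2 t=11 v=8: → [8,12); WM=9
i=3 t=12 v=5: → [12,16); WM=10
i=4 t=13 v=6: → [12,16); WM=11
i=5 t=14 v=4: → [12,16); WM=12; [8,12) fires=8
i=6 t=17 v=4: → [16,20); WM=15
i=7 t=10 v=1: DROP (t<15-0); WM=15
i=8 t=17 v=6: → [16,20); WM=15
i=9 t=22 v=5: → [20,24); WM=20; [12,16) fires=6 [16,20) fires=6
i=10 t=18 v=9: DROP (t<20-0); WM=20
i=11 t=16 v=2: DROP (t<20-0); WM=20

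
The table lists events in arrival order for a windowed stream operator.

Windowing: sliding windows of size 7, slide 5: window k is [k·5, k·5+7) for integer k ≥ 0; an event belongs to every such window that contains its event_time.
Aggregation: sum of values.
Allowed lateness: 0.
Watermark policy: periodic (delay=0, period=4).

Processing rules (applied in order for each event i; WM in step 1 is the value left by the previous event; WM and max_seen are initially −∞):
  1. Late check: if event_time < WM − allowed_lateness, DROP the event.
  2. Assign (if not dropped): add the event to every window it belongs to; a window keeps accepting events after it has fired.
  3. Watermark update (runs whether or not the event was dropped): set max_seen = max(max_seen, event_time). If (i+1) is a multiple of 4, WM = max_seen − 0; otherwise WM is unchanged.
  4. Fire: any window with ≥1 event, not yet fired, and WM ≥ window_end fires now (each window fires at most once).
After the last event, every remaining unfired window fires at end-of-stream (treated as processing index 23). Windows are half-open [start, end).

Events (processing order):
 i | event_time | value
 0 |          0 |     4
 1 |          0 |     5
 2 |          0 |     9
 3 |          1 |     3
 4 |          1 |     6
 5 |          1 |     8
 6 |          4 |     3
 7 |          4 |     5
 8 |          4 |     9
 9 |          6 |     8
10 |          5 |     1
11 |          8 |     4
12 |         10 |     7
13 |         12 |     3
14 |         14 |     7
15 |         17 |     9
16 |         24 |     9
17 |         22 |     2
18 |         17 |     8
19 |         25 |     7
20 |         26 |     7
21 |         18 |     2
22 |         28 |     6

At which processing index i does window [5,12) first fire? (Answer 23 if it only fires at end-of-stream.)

15

i=0 t=0 v=4: → [0,7); WM=−∞
i=1 t=0 v=5: → [0,7); WM=−∞
i=2 t=0 v=9: → [0,7); WM=−∞
i=3 t=1 v=3: → [0,7); WM=1
i=4 t=1 v=6: → [0,7); WM=1
i=5 t=1 v=8: → [0,7); WM=1
i=6 t=4 v=3: → [0,7); WM=1
i=7 t=4 v=5: → [0,7); WM=4
i=8 t=4 v=9: → [0,7); WM=4
i=9 t=6 v=8: → [5,12),[0,7); WM=4
i=10 t=5 v=1: → [5,12),[0,7); WM=4
i=11 t=8 v=4: → [5,12); WM=8; [0,7) fires=61
i=12 t=10 v=7: → [10,17),[5,12); WM=8
i=13 t=12 v=3: → [10,17); WM=8
i=14 t=14 v=7: → [10,17); WM=8
i=15 t=17 v=9: → [15,22); WM=17; [5,12) fires=20 [10,17) fires=17
i=16 t=24 v=9: → [20,27); WM=17
i=17 t=22 v=2: → [20,27); WM=17
i=18 t=17 v=8: → [15,22); WM=17
i=19 t=25 v=7: → [25,32),[20,27); WM=25; [15,22) fires=17
i=20 t=26 v=7: → [25,32),[20,27); WM=25
i=21 t=18 v=2: DROP (t<25-0); WM=25
i=22 t=28 v=6: → [25,32); WM=25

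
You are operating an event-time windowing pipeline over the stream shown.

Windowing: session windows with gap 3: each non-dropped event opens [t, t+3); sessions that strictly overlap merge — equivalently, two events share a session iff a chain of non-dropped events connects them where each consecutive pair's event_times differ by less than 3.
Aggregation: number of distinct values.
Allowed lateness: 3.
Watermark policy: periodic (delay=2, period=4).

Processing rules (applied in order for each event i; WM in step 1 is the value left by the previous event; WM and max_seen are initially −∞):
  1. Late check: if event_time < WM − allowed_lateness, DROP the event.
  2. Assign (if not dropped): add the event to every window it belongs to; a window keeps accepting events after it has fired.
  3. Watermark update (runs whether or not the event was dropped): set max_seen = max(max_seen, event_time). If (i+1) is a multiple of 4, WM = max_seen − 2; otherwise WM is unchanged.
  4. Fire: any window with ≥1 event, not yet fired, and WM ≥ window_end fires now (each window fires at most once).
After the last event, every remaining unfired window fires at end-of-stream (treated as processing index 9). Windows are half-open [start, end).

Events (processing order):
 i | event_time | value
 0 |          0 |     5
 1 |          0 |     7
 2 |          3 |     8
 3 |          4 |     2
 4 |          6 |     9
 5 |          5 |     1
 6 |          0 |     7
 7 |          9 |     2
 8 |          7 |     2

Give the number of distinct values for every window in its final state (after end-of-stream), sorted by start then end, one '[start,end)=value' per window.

i=0 t=0 v=5: → [0,3); WM=−∞
i=1 t=0 v=7: → [0,3); WM=−∞
i=2 t=3 v=8: → [3,6); WM=−∞
i=3 t=4 v=2: → [3,7); WM=2
i=4 t=6 v=9: → [3,9); WM=2
i=5 t=5 v=1: → [3,9); WM=2
i=6 t=0 v=7: → [0,3); WM=2
i=7 t=9 v=2: → [9,12); WM=7
i=8 t=7 v=2: → [3,12); WM=7

[0,3)=2 [3,12)=4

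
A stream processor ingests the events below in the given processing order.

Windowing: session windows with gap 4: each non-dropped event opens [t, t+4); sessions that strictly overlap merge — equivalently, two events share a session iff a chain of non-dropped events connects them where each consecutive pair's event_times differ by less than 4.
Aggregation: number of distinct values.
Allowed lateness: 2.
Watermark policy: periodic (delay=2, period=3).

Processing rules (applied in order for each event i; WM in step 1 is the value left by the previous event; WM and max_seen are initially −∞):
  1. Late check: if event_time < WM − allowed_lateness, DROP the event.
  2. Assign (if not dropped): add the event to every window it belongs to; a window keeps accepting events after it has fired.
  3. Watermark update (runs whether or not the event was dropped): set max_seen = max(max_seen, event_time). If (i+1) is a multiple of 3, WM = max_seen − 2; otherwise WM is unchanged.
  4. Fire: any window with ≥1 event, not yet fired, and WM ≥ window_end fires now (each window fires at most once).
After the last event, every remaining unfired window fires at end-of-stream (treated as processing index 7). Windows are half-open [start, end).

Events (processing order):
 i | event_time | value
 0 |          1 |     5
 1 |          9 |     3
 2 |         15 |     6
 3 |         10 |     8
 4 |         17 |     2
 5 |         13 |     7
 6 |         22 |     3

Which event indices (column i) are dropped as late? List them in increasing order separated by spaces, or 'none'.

i=0 t=1 v=5: → [1,5); WM=−∞
i=1 t=9 v=3: → [9,13); WM=−∞
i=2 t=15 v=6: → [15,19); WM=13
i=3 t=10 v=8: DROP (t<13-2); WM=13
i=4 t=17 v=2: → [15,21); WM=13
i=5 t=13 v=7: → [13,21); WM=15
i=6 t=22 v=3: → [22,26); WM=15

3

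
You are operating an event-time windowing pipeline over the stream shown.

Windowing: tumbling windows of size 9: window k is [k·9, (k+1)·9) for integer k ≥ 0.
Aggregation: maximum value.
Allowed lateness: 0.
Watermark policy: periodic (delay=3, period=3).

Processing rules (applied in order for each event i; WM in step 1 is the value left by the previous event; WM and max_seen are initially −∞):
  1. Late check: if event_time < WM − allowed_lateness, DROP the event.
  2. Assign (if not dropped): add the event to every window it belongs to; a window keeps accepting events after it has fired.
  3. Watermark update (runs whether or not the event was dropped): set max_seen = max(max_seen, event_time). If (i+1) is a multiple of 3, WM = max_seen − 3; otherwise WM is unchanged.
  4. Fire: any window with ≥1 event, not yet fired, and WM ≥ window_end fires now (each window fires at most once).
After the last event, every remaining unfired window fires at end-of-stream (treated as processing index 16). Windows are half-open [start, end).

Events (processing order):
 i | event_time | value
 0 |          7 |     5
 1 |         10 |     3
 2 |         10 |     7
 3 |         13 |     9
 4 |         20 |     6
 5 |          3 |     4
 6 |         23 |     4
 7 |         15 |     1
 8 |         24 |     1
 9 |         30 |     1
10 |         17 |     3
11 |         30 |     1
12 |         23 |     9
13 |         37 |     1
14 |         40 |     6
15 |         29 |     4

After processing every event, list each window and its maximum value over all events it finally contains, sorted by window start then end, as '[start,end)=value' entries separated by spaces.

i=0 t=7 v=5: → [0,9); WM=−∞
i=1 t=10 v=3: → [9,18); WM=−∞
i=2 t=10 v=7: → [9,18); WM=7
i=3 t=13 v=9: → [9,18); WM=7
i=4 t=20 v=6: → [18,27); WM=7
i=5 t=3 v=4: DROP (t<7-0); WM=17; [0,9) fires=5
i=6 t=23 v=4: → [18,27); WM=17
i=7 t=15 v=1: DROP (t<17-0); WM=17
i=8 t=24 v=1: → [18,27); WM=21; [9,18) fires=9
i=9 t=30 v=1: → [27,36); WM=21
i=10 t=17 v=3: DROP (t<21-0); WM=21
i=11 t=30 v=1: → [27,36); WM=27; [18,27) fires=6
i=12 t=23 v=9: DROP (t<27-0); WM=27
i=13 t=37 v=1: → [36,45); WM=27
i=14 t=40 v=6: → [36,45); WM=37; [27,36) fires=1
i=15 t=29 v=4: DROP (t<37-0); WM=37

[0,9)=5 [9,18)=9 [18,27)=6 [27,36)=1 [36,45)=6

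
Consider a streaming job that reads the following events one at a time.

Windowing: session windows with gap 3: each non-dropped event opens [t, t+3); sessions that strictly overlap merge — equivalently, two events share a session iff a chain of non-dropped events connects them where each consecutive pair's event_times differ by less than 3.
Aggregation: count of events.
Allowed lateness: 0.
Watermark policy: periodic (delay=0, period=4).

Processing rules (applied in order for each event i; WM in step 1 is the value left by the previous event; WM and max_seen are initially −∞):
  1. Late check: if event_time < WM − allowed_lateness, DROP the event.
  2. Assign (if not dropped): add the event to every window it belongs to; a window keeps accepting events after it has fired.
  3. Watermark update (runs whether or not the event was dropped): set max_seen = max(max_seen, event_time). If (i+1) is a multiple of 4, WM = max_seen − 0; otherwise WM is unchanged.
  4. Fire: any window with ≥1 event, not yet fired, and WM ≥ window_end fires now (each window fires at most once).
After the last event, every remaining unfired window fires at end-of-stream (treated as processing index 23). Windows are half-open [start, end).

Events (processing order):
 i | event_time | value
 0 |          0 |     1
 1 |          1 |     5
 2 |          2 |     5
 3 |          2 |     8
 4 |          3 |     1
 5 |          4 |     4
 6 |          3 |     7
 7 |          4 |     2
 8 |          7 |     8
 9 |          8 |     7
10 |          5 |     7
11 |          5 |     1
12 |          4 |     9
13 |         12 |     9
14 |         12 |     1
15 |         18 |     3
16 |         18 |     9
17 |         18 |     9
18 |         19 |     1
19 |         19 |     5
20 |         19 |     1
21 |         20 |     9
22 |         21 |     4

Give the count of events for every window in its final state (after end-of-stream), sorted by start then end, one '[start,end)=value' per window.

i=0 t=0 v=1: → [0,3); WM=−∞
i=1 t=1 v=5: → [0,4); WM=−∞
i=2 t=2 v=5: → [0,5); WM=−∞
i=3 t=2 v=8: → [0,5); WM=2
i=4 t=3 v=1: → [0,6); WM=2
i=5 t=4 v=4: → [0,7); WM=2
i=6 t=3 v=7: → [0,7); WM=2
i=7 t=4 v=2: → [0,7); WM=4
i=8 t=7 v=8: → [7,10); WM=4
i=9 t=8 v=7: → [7,11); WM=4
i=10 t=5 v=7: → [0,11); WM=4
i=11 t=5 v=1: → [0,11); WM=8
i=12 t=4 v=9: DROP (t<8-0); WM=8
i=13 t=12 v=9: → [12,15); WM=8
i=14 t=12 v=1: → [12,15); WM=8
i=15 t=18 v=3: → [18,21); WM=18
i=16 t=18 v=9: → [18,21); WM=18
i=17 t=18 v=9: → [18,21); WM=18
i=18 t=19 v=1: → [18,22); WM=18
i=19 t=19 v=5: → [18,22); WM=19
i=20 t=19 v=1: → [18,22); WM=19
i=21 t=20 v=9: → [18,23); WM=19
i=22 t=21 v=4: → [18,24); WM=19

[0,11)=12 [12,15)=2 [18,24)=8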